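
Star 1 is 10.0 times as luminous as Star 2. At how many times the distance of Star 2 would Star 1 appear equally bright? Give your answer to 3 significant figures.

3.16

Equal flux requires L_1/d_1² = L_2/d_2², so d_1/d_2 = √(L_1/L_2)
= √(10.0) = 3.162.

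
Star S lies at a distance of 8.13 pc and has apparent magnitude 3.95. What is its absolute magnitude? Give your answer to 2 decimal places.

M = m − 5 log₁₀(d/10 pc) = 3.95 − 5 log₁₀(8.13/10)
  = 3.95 − 5 × -0.090 = 3.95 − -0.45 = 4.40.

4.40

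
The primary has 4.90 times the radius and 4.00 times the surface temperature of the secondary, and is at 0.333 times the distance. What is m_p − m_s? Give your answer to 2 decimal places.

L_p/L_s = (4.90)²(4.00)⁴ = 6147.
F_p/F_s = (L_p/L_s)/(d_p/d_s)² = 6147/0.1109 = 5.543×10^4.
m_p − m_s = −2.5 log₁₀(5.543×10^4) = -11.86.

-11.86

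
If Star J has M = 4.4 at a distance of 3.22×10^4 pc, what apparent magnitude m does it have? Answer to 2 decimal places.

m = M + 5 log₁₀(d/10 pc) = 4.4 + 5 log₁₀(3.22×10^4/10)
  = 4.4 + 5 × 3.508 = 4.4 + 17.54 = 21.94.

21.94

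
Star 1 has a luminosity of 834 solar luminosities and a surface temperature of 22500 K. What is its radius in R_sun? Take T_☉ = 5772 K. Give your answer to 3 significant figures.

1.90 R_sun

R/R_☉ = √(L/L_☉) / (T/T_☉)² = √(834) / (3.898)²
       = 28.88 / 15.20 = 1.901.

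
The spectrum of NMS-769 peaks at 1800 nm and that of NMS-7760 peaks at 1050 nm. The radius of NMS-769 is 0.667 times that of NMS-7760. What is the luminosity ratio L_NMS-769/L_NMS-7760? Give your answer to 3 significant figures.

0.0515

Wien's law gives T ∝ 1/λ_max, so T_NMS-769/T_NMS-7760 = λ_NMS-7760/λ_NMS-769 = 1050/1800 = 0.5833.
Then L ∝ R²T⁴ gives L_NMS-769/L_NMS-7760 = (0.667)² × (0.5833)⁴ = 0.4449 × 0.1158 = 0.05151.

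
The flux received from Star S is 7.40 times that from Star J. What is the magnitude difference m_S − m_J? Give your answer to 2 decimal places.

m_S − m_J = −2.5 log₁₀(F_S/F_J) = −2.5 log₁₀(7.40) = −2.5 × (0.869) = -2.173.

-2.17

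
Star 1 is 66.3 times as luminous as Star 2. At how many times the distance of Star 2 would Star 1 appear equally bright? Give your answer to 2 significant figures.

8.1

Equal flux requires L_1/d_1² = L_2/d_2², so d_1/d_2 = √(L_1/L_2)
= √(66.3) = 8.142.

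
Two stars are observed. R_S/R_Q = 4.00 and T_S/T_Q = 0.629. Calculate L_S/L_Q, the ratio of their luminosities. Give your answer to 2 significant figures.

From the Stefan–Boltzmann law, L ∝ R²T⁴, so
L_S/L_Q = (R_S/R_Q)² (T_S/T_Q)⁴ = (4.00)² × (0.629)⁴ = 16.00 × 0.1565 = 2.505.

2.5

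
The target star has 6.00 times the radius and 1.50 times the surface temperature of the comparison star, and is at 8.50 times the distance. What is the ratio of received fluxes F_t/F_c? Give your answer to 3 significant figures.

L_t/L_c = (R_t/R_c)²(T_t/T_c)⁴ = (6.00)² × (1.50)⁴ = 182.2.
F_t/F_c = (L_t/L_c)/(d_t/d_c)² = 182.2 / (8.50)² = 2.522.

2.52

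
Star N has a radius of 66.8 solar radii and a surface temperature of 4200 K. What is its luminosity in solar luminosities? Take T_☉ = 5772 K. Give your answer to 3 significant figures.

1.25×10^3 solar luminosities

L/L_☉ = (R/R_☉)² (T/T_☉)⁴ = (66.8)² × (4200/5772)⁴
       = 4462 × (0.7277)⁴ = 4462 × 0.2803 = 1251.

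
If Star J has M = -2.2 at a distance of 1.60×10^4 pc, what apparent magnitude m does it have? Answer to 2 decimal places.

13.82

m = M + 5 log₁₀(d/10 pc) = -2.2 + 5 log₁₀(1.60×10^4/10)
  = -2.2 + 5 × 3.204 = -2.2 + 16.02 = 13.82.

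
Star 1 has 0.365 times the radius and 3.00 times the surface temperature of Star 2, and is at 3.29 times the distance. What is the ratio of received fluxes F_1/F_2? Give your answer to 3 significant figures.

0.997

L_1/L_2 = (R_1/R_2)²(T_1/T_2)⁴ = (0.365)² × (3.00)⁴ = 10.79.
F_1/F_2 = (L_1/L_2)/(d_1/d_2)² = 10.79 / (3.29)² = 0.9970.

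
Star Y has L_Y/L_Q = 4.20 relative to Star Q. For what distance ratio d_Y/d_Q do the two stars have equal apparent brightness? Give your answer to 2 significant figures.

Equal flux requires L_Y/d_Y² = L_Q/d_Q², so d_Y/d_Q = √(L_Y/L_Q)
= √(4.20) = 2.049.

2.0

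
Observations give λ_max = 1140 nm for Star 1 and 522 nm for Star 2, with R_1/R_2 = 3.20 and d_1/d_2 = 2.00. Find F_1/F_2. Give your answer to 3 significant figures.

0.113

Wien's law: T_1/T_2 = λ_2/λ_1 = 522/1140 = 0.4579.
L_1/L_2 = (R_1/R_2)²(T_1/T_2)⁴ = (3.20)²(0.4579)⁴ = 0.4502.
F_1/F_2 = (L_1/L_2)/(d_1/d_2)² = 0.4502/(2.00)² = 0.1125.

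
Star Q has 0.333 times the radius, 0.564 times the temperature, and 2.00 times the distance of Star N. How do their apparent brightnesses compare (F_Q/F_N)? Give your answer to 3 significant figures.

0.00281

L_Q/L_N = (R_Q/R_N)²(T_Q/T_N)⁴ = (0.333)² × (0.564)⁴ = 0.01122.
F_Q/F_N = (L_Q/L_N)/(d_Q/d_N)² = 0.01122 / (2.00)² = 0.002805.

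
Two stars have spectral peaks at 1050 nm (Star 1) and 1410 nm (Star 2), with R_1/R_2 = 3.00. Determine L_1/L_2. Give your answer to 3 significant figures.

29.3

Wien's law gives T ∝ 1/λ_max, so T_1/T_2 = λ_2/λ_1 = 1410/1050 = 1.343.
Then L ∝ R²T⁴ gives L_1/L_2 = (3.00)² × (1.343)⁴ = 9.000 × 3.252 = 29.27.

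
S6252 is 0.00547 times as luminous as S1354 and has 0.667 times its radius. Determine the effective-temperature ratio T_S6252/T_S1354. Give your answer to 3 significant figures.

0.333

L ∝ R²T⁴ gives T ∝ (L/R²)^(1/4), so
T_S6252/T_S1354 = (0.00547 / 0.667²)^(1/4) = (0.01230)^(1/4) = 0.3330.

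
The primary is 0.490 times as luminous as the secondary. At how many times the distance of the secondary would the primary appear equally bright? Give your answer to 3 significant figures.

0.700

Equal flux requires L_p/d_p² = L_s/d_s², so d_p/d_s = √(L_p/L_s)
= √(0.490) = 0.7000.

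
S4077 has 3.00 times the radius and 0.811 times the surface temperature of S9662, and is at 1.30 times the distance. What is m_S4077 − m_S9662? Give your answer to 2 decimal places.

-0.91

L_S4077/L_S9662 = (3.00)²(0.811)⁴ = 3.893.
F_S4077/F_S9662 = (L_S4077/L_S9662)/(d_S4077/d_S9662)² = 3.893/1.690 = 2.304.
m_S4077 − m_S9662 = −2.5 log₁₀(2.304) = -0.91.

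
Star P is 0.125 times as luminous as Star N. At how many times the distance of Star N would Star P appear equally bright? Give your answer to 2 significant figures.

0.35

Equal flux requires L_P/d_P² = L_N/d_N², so d_P/d_N = √(L_P/L_N)
= √(0.125) = 0.3536.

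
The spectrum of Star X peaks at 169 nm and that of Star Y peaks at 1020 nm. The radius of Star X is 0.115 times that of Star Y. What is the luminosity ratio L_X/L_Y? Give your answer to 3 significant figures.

17.5

Wien's law gives T ∝ 1/λ_max, so T_X/T_Y = λ_Y/λ_X = 1020/169 = 6.036.
Then L ∝ R²T⁴ gives L_X/L_Y = (0.115)² × (6.036)⁴ = 0.01323 × 1327 = 17.55.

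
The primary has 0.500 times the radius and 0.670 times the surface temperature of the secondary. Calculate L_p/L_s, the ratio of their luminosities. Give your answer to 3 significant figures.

0.0504

From the Stefan–Boltzmann law, L ∝ R²T⁴, so
L_p/L_s = (R_p/R_s)² (T_p/T_s)⁴ = (0.500)² × (0.670)⁴ = 0.2500 × 0.2015 = 0.05038.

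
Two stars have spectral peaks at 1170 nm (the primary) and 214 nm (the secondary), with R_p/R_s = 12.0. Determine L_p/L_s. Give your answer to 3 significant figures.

0.161

Wien's law gives T ∝ 1/λ_max, so T_p/T_s = λ_s/λ_p = 214/1170 = 0.1829.
Then L ∝ R²T⁴ gives L_p/L_s = (12.0)² × (0.1829)⁴ = 144.0 × 0.001119 = 0.1612.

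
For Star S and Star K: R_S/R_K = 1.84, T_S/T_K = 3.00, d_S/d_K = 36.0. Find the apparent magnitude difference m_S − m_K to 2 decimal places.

1.69

L_S/L_K = (1.84)²(3.00)⁴ = 274.2.
F_S/F_K = (L_S/L_K)/(d_S/d_K)² = 274.2/1296 = 0.2116.
m_S − m_K = −2.5 log₁₀(0.2116) = 1.69.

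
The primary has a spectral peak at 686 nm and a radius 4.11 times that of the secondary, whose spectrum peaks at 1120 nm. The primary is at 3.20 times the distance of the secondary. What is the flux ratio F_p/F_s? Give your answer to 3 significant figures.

11.7

Wien's law: T_p/T_s = λ_s/λ_p = 1120/686 = 1.633.
L_p/L_s = (R_p/R_s)²(T_p/T_s)⁴ = (4.11)²(1.633)⁴ = 120.0.
F_p/F_s = (L_p/L_s)/(d_p/d_s)² = 120.0/(3.20)² = 11.72.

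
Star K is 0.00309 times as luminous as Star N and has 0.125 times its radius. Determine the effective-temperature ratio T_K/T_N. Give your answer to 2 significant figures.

0.67

L ∝ R²T⁴ gives T ∝ (L/R²)^(1/4), so
T_K/T_N = (0.00309 / 0.125²)^(1/4) = (0.1978)^(1/4) = 0.6669.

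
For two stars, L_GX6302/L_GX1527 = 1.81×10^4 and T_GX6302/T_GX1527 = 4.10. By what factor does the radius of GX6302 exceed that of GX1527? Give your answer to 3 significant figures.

8.00

L ∝ R²T⁴ gives R ∝ √L / T², so
R_GX6302/R_GX1527 = √(1.81×10^4) / (4.10)² = 134.5 / 16.81 = 8.003.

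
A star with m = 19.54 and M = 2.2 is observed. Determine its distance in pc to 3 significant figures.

m − M = 5 log₁₀(d/10 pc)
19.54 − (2.2) = 17.34 = 5 log₁₀(d/10)
d = 10 × 10^(17.34/5) = 10 × 10^3.468 = 2.938×10^4 pc.

2.94×10^4 pc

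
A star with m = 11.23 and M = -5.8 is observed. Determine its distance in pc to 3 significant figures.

m − M = 5 log₁₀(d/10 pc)
11.23 − (-5.8) = 17.03 = 5 log₁₀(d/10)
d = 10 × 10^(17.03/5) = 10 × 10^3.406 = 2.547×10^4 pc.

2.55×10^4 pc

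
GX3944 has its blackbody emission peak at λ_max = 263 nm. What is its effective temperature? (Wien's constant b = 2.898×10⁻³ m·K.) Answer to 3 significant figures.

1.10×10^4 K

T = b/λ_max = 2.898×10⁻³ / (263×10⁻⁹) = 1.102×10^4 K.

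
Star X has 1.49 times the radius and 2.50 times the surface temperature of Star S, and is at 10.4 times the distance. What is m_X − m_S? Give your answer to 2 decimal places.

L_X/L_S = (1.49)²(2.50)⁴ = 86.72.
F_X/F_S = (L_X/L_S)/(d_X/d_S)² = 86.72/108.2 = 0.8018.
m_X − m_S = −2.5 log₁₀(0.8018) = 0.24.

0.24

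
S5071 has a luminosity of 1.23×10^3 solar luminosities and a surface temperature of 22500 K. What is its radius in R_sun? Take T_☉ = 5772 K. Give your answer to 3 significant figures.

2.31 R_sun

R/R_☉ = √(L/L_☉) / (T/T_☉)² = √(1.23×10^3) / (3.898)²
       = 35.07 / 15.20 = 2.308.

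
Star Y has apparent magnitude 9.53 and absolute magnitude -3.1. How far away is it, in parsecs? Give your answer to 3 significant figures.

3.36×10^3 pc

m − M = 5 log₁₀(d/10 pc)
9.53 − (-3.1) = 12.63 = 5 log₁₀(d/10)
d = 10 × 10^(12.63/5) = 10 × 10^2.526 = 3357 pc.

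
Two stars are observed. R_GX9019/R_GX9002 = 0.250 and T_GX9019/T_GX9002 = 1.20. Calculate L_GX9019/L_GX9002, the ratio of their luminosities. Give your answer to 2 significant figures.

From the Stefan–Boltzmann law, L ∝ R²T⁴, so
L_GX9019/L_GX9002 = (R_GX9019/R_GX9002)² (T_GX9019/T_GX9002)⁴ = (0.250)² × (1.20)⁴ = 0.06250 × 2.074 = 0.1296.

0.13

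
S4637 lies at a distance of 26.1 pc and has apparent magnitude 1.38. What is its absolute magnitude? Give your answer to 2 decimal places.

-0.70

M = m − 5 log₁₀(d/10 pc) = 1.38 − 5 log₁₀(26.1/10)
  = 1.38 − 5 × 0.417 = 1.38 − 2.08 = -0.70.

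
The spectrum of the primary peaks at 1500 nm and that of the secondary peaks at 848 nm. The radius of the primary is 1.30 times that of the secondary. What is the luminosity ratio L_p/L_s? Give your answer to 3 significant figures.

Wien's law gives T ∝ 1/λ_max, so T_p/T_s = λ_s/λ_p = 848/1500 = 0.5653.
Then L ∝ R²T⁴ gives L_p/L_s = (1.30)² × (0.5653)⁴ = 1.690 × 0.1021 = 0.1726.

0.173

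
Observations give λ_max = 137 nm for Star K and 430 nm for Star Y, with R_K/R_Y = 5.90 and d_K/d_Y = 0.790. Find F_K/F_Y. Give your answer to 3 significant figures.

5.41×10^3

Wien's law: T_K/T_Y = λ_Y/λ_K = 430/137 = 3.139.
L_K/L_Y = (R_K/R_Y)²(T_K/T_Y)⁴ = (5.90)²(3.139)⁴ = 3378.
F_K/F_Y = (L_K/L_Y)/(d_K/d_Y)² = 3378/(0.790)² = 5413.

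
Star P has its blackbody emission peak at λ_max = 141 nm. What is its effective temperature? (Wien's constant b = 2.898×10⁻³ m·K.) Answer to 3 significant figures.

T = b/λ_max = 2.898×10⁻³ / (141×10⁻⁹) = 2.055×10^4 K.

2.06×10^4 K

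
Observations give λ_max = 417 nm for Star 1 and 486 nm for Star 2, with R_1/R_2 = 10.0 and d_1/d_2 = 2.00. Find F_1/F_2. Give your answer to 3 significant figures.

Wien's law: T_1/T_2 = λ_2/λ_1 = 486/417 = 1.165.
L_1/L_2 = (R_1/R_2)²(T_1/T_2)⁴ = (10.0)²(1.165)⁴ = 184.5.
F_1/F_2 = (L_1/L_2)/(d_1/d_2)² = 184.5/(2.00)² = 46.13.

46.1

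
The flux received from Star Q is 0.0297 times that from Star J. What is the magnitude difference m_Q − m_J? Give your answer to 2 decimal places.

3.82

m_Q − m_J = −2.5 log₁₀(F_Q/F_J) = −2.5 log₁₀(0.0297) = −2.5 × (-1.527) = 3.818.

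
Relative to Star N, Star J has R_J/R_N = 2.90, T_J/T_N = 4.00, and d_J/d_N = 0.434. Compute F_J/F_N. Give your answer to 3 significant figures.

L_J/L_N = (R_J/R_N)²(T_J/T_N)⁴ = (2.90)² × (4.00)⁴ = 2153.
F_J/F_N = (L_J/L_N)/(d_J/d_N)² = 2153 / (0.434)² = 1.143×10^4.

1.14×10^4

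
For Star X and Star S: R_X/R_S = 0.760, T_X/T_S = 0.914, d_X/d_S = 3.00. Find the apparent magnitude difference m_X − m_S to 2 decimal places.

3.37

L_X/L_S = (0.760)²(0.914)⁴ = 0.4031.
F_X/F_S = (L_X/L_S)/(d_X/d_S)² = 0.4031/9.000 = 0.04479.
m_X − m_S = −2.5 log₁₀(0.04479) = 3.37.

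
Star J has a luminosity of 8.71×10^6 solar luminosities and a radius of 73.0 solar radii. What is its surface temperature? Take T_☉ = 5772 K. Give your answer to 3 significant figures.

3.67×10^4 K

T/T_☉ = (L/L_☉)^(1/4) / (R/R_☉)^(1/2)
T = 5772 × (8.71×10^6)^(1/4) / √(73.0) = 5772 × 54.33 / 8.544 = 3.670×10^4 K.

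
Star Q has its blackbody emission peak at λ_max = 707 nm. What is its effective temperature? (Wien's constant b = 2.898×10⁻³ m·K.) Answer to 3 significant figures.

T = b/λ_max = 2.898×10⁻³ / (707×10⁻⁹) = 4099 K.

4.10×10^3 K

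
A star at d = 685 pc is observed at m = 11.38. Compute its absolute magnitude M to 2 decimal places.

M = m − 5 log₁₀(d/10 pc) = 11.38 − 5 log₁₀(685/10)
  = 11.38 − 5 × 1.836 = 11.38 − 9.18 = 2.20.

2.20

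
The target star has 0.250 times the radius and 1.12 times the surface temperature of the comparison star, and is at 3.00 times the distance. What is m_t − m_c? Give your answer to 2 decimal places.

L_t/L_c = (0.250)²(1.12)⁴ = 0.09834.
F_t/F_c = (L_t/L_c)/(d_t/d_c)² = 0.09834/9.000 = 0.01093.
m_t − m_c = −2.5 log₁₀(0.01093) = 4.90.

4.90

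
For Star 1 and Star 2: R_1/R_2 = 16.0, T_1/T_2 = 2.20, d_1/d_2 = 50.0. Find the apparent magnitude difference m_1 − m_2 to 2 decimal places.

L_1/L_2 = (16.0)²(2.20)⁴ = 5997.
F_1/F_2 = (L_1/L_2)/(d_1/d_2)² = 5997/2500 = 2.399.
m_1 − m_2 = −2.5 log₁₀(2.399) = -0.95.

-0.95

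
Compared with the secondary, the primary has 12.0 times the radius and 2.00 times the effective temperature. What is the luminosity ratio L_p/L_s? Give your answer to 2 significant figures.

2.3×10^3

From the Stefan–Boltzmann law, L ∝ R²T⁴, so
L_p/L_s = (R_p/R_s)² (T_p/T_s)⁴ = (12.0)² × (2.00)⁴ = 144.0 × 16.00 = 2304.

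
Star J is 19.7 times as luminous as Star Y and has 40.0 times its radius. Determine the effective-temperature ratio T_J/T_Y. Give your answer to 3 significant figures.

0.333

L ∝ R²T⁴ gives T ∝ (L/R²)^(1/4), so
T_J/T_Y = (19.7 / 40.0²)^(1/4) = (0.01231)^(1/4) = 0.3331.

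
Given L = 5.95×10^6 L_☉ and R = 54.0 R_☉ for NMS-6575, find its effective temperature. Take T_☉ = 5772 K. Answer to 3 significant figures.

T/T_☉ = (L/L_☉)^(1/4) / (R/R_☉)^(1/2)
T = 5772 × (5.95×10^6)^(1/4) / √(54.0) = 5772 × 49.39 / 7.348 = 3.879×10^4 K.

3.88×10^4 K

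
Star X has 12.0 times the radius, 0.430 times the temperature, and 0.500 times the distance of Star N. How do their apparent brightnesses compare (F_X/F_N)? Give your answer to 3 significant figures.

19.7

L_X/L_N = (R_X/R_N)²(T_X/T_N)⁴ = (12.0)² × (0.430)⁴ = 4.923.
F_X/F_N = (L_X/L_N)/(d_X/d_N)² = 4.923 / (0.500)² = 19.69.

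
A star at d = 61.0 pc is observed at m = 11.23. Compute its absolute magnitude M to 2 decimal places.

7.30

M = m − 5 log₁₀(d/10 pc) = 11.23 − 5 log₁₀(61.0/10)
  = 11.23 − 5 × 0.785 = 11.23 − 3.93 = 7.30.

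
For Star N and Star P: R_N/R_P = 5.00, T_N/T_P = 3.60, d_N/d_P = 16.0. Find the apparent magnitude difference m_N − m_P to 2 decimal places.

-3.04

L_N/L_P = (5.00)²(3.60)⁴ = 4199.
F_N/F_P = (L_N/L_P)/(d_N/d_P)² = 4199/256.0 = 16.40.
m_N − m_P = −2.5 log₁₀(16.40) = -3.04.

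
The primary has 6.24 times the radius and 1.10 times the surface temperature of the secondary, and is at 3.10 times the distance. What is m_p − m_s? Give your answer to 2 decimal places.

-1.93

L_p/L_s = (6.24)²(1.10)⁴ = 57.01.
F_p/F_s = (L_p/L_s)/(d_p/d_s)² = 57.01/9.610 = 5.932.
m_p − m_s = −2.5 log₁₀(5.932) = -1.93.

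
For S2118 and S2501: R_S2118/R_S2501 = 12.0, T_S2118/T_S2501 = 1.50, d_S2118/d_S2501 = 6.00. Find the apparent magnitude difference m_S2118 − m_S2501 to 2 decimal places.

-3.27

L_S2118/L_S2501 = (12.0)²(1.50)⁴ = 729.0.
F_S2118/F_S2501 = (L_S2118/L_S2501)/(d_S2118/d_S2501)² = 729.0/36.00 = 20.25.
m_S2118 − m_S2501 = −2.5 log₁₀(20.25) = -3.27.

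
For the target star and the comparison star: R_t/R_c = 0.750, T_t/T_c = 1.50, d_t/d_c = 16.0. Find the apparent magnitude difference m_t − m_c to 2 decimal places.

L_t/L_c = (0.750)²(1.50)⁴ = 2.848.
F_t/F_c = (L_t/L_c)/(d_t/d_c)² = 2.848/256.0 = 0.01112.
m_t − m_c = −2.5 log₁₀(0.01112) = 4.88.

4.88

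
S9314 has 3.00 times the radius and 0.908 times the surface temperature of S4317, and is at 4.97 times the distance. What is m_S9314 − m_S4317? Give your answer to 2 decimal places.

1.52

L_S9314/L_S4317 = (3.00)²(0.908)⁴ = 6.118.
F_S9314/F_S4317 = (L_S9314/L_S4317)/(d_S9314/d_S4317)² = 6.118/24.70 = 0.2477.
m_S9314 − m_S4317 = −2.5 log₁₀(0.2477) = 1.52.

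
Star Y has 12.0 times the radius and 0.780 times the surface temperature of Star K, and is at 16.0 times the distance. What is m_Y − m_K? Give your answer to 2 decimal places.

1.70

L_Y/L_K = (12.0)²(0.780)⁴ = 53.30.
F_Y/F_K = (L_Y/L_K)/(d_Y/d_K)² = 53.30/256.0 = 0.2082.
m_Y − m_K = −2.5 log₁₀(0.2082) = 1.70.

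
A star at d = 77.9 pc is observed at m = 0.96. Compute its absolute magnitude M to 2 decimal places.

-3.50

M = m − 5 log₁₀(d/10 pc) = 0.96 − 5 log₁₀(77.9/10)
  = 0.96 − 5 × 0.892 = 0.96 − 4.46 = -3.50.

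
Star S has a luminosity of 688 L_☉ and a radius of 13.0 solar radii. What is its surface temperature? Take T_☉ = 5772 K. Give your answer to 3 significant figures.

T/T_☉ = (L/L_☉)^(1/4) / (R/R_☉)^(1/2)
T = 5772 × (688)^(1/4) / √(13.0) = 5772 × 5.121 / 3.606 = 8199 K.

8.20×10^3 K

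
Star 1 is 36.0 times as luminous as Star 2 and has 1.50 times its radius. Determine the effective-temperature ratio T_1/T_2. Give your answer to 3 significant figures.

2.00

L ∝ R²T⁴ gives T ∝ (L/R²)^(1/4), so
T_1/T_2 = (36.0 / 1.50²)^(1/4) = (16.00)^(1/4) = 2.000.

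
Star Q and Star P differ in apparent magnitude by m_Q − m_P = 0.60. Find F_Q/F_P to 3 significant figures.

0.575

F_Q/F_P = 10^(−(m_Q − m_P)/2.5) = 10^(-0.60/2.5) = 10^-0.240 = 0.5754.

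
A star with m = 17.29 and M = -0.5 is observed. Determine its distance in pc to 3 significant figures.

3.61×10^4 pc

m − M = 5 log₁₀(d/10 pc)
17.29 − (-0.5) = 17.79 = 5 log₁₀(d/10)
d = 10 × 10^(17.79/5) = 10 × 10^3.558 = 3.614×10^4 pc.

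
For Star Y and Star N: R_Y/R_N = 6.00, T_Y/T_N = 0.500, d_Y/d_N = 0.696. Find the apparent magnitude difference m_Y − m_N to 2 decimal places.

-1.67

L_Y/L_N = (6.00)²(0.500)⁴ = 2.250.
F_Y/F_N = (L_Y/L_N)/(d_Y/d_N)² = 2.250/0.4844 = 4.645.
m_Y − m_N = −2.5 log₁₀(4.645) = -1.67.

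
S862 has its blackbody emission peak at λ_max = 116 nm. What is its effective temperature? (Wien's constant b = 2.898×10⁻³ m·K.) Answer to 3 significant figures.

T = b/λ_max = 2.898×10⁻³ / (116×10⁻⁹) = 2.498×10^4 K.

2.50×10^4 K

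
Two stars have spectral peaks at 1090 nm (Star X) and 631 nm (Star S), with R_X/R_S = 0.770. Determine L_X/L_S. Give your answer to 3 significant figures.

Wien's law gives T ∝ 1/λ_max, so T_X/T_S = λ_S/λ_X = 631/1090 = 0.5789.
Then L ∝ R²T⁴ gives L_X/L_S = (0.770)² × (0.5789)⁴ = 0.5929 × 0.1123 = 0.06659.

0.0666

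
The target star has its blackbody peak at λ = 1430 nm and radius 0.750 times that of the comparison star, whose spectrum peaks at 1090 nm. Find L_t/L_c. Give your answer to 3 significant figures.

Wien's law gives T ∝ 1/λ_max, so T_t/T_c = λ_c/λ_t = 1090/1430 = 0.7622.
Then L ∝ R²T⁴ gives L_t/L_c = (0.750)² × (0.7622)⁴ = 0.5625 × 0.3376 = 0.1899.

0.190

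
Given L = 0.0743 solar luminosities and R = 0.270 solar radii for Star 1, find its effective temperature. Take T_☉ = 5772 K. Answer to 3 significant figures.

5.80×10^3 K

T/T_☉ = (L/L_☉)^(1/4) / (R/R_☉)^(1/2)
T = 5772 × (0.0743)^(1/4) / √(0.270) = 5772 × 0.5221 / 0.5196 = 5800 K.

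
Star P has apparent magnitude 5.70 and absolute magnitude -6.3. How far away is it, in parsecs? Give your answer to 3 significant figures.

2.51×10^3 pc

m − M = 5 log₁₀(d/10 pc)
5.70 − (-6.3) = 12.00 = 5 log₁₀(d/10)
d = 10 × 10^(12.00/5) = 10 × 10^2.400 = 2512 pc.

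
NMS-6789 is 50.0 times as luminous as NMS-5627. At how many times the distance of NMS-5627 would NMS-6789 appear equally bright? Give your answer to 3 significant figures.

Equal flux requires L_NMS-6789/d_NMS-6789² = L_NMS-5627/d_NMS-5627², so d_NMS-6789/d_NMS-5627 = √(L_NMS-6789/L_NMS-5627)
= √(50.0) = 7.071.

7.07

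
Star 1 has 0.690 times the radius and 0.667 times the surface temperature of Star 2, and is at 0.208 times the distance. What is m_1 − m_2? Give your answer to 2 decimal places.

L_1/L_2 = (0.690)²(0.667)⁴ = 0.09423.
F_1/F_2 = (L_1/L_2)/(d_1/d_2)² = 0.09423/0.04326 = 2.178.
m_1 − m_2 = −2.5 log₁₀(2.178) = -0.85.

-0.85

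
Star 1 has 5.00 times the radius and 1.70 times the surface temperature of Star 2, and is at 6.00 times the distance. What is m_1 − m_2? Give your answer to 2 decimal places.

-1.91

L_1/L_2 = (5.00)²(1.70)⁴ = 208.8.
F_1/F_2 = (L_1/L_2)/(d_1/d_2)² = 208.8/36.00 = 5.800.
m_1 − m_2 = −2.5 log₁₀(5.800) = -1.91.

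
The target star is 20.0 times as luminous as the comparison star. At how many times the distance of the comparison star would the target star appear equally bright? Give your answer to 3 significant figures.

4.47

Equal flux requires L_t/d_t² = L_c/d_c², so d_t/d_c = √(L_t/L_c)
= √(20.0) = 4.472.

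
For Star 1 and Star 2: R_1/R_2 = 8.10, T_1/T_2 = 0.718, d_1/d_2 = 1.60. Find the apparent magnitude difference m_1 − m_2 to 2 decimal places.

L_1/L_2 = (8.10)²(0.718)⁴ = 17.44.
F_1/F_2 = (L_1/L_2)/(d_1/d_2)² = 17.44/2.560 = 6.811.
m_1 − m_2 = −2.5 log₁₀(6.811) = -2.08.

-2.08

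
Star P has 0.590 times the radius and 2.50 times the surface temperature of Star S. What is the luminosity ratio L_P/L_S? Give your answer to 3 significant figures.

13.6

From the Stefan–Boltzmann law, L ∝ R²T⁴, so
L_P/L_S = (R_P/R_S)² (T_P/T_S)⁴ = (0.590)² × (2.50)⁴ = 0.3481 × 39.06 = 13.60.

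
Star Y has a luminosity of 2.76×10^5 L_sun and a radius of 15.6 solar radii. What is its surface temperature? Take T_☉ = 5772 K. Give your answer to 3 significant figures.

T/T_☉ = (L/L_☉)^(1/4) / (R/R_☉)^(1/2)
T = 5772 × (2.76×10^5)^(1/4) / √(15.6) = 5772 × 22.92 / 3.950 = 3.350×10^4 K.

3.35×10^4 K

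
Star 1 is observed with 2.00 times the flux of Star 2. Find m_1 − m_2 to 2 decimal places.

-0.75

m_1 − m_2 = −2.5 log₁₀(F_1/F_2) = −2.5 log₁₀(2.00) = −2.5 × (0.301) = -0.753.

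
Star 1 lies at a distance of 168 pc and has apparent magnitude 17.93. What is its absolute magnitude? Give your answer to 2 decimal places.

M = m − 5 log₁₀(d/10 pc) = 17.93 − 5 log₁₀(168/10)
  = 17.93 − 5 × 1.225 = 17.93 − 6.13 = 11.80.

11.80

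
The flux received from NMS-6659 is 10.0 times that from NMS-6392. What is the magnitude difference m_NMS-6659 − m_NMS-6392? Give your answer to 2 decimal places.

-2.50

m_NMS-6659 − m_NMS-6392 = −2.5 log₁₀(F_NMS-6659/F_NMS-6392) = −2.5 log₁₀(10.0) = −2.5 × (1.000) = -2.500.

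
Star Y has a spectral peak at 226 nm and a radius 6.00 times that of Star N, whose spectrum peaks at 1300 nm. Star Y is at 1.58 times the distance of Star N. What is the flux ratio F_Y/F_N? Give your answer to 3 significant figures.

1.58×10^4

Wien's law: T_Y/T_N = λ_N/λ_Y = 1300/226 = 5.752.
L_Y/L_N = (R_Y/R_N)²(T_Y/T_N)⁴ = (6.00)²(5.752)⁴ = 3.941×10^4.
F_Y/F_N = (L_Y/L_N)/(d_Y/d_N)² = 3.941×10^4/(1.58)² = 1.579×10^4.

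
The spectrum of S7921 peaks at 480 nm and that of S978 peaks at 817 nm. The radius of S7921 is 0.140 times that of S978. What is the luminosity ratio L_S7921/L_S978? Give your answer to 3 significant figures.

Wien's law gives T ∝ 1/λ_max, so T_S7921/T_S978 = λ_S978/λ_S7921 = 817/480 = 1.702.
Then L ∝ R²T⁴ gives L_S7921/L_S978 = (0.140)² × (1.702)⁴ = 0.01960 × 8.393 = 0.1645.

0.165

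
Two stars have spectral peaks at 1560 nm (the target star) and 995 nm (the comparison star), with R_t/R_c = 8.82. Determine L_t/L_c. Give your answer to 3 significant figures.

Wien's law gives T ∝ 1/λ_max, so T_t/T_c = λ_c/λ_t = 995/1560 = 0.6378.
Then L ∝ R²T⁴ gives L_t/L_c = (8.82)² × (0.6378)⁴ = 77.79 × 0.1655 = 12.87.

12.9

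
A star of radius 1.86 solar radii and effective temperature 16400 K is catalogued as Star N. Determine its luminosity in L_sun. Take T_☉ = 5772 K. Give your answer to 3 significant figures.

L/L_☉ = (R/R_☉)² (T/T_☉)⁴ = (1.86)² × (16400/5772)⁴
       = 3.460 × (2.841)⁴ = 3.460 × 65.17 = 225.5.

225 L_sun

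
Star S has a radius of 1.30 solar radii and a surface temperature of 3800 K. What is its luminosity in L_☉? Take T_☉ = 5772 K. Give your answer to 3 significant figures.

0.317 L_☉

L/L_☉ = (R/R_☉)² (T/T_☉)⁴ = (1.30)² × (3800/5772)⁴
       = 1.690 × (0.6584)⁴ = 1.690 × 0.1879 = 0.3175.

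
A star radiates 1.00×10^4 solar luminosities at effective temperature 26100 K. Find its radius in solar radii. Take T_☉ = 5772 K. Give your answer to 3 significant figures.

4.89 solar radii

R/R_☉ = √(L/L_☉) / (T/T_☉)² = √(1.00×10^4) / (4.522)²
       = 100.0 / 20.45 = 4.891.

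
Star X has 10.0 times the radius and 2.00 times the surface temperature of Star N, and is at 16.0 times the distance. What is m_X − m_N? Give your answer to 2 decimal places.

-1.99

L_X/L_N = (10.0)²(2.00)⁴ = 1600.
F_X/F_N = (L_X/L_N)/(d_X/d_N)² = 1600/256.0 = 6.250.
m_X − m_N = −2.5 log₁₀(6.250) = -1.99.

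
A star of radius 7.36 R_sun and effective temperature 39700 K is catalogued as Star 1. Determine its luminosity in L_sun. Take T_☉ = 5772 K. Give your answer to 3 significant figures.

L/L_☉ = (R/R_☉)² (T/T_☉)⁴ = (7.36)² × (39700/5772)⁴
       = 54.17 × (6.878)⁴ = 54.17 × 2238 = 1.212×10^5.

1.21×10^5 L_sun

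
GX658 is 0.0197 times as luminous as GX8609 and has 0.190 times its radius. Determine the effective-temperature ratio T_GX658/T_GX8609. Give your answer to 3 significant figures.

L ∝ R²T⁴ gives T ∝ (L/R²)^(1/4), so
T_GX658/T_GX8609 = (0.0197 / 0.190²)^(1/4) = (0.5457)^(1/4) = 0.8595.

0.859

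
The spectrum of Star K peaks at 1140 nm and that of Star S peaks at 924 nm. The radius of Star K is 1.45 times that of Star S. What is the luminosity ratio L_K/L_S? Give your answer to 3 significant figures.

0.907

Wien's law gives T ∝ 1/λ_max, so T_K/T_S = λ_S/λ_K = 924/1140 = 0.8105.
Then L ∝ R²T⁴ gives L_K/L_S = (1.45)² × (0.8105)⁴ = 2.103 × 0.4316 = 0.9074.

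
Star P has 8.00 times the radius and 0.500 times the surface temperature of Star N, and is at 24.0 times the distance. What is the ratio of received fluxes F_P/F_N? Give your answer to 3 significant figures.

0.00694

L_P/L_N = (R_P/R_N)²(T_P/T_N)⁴ = (8.00)² × (0.500)⁴ = 4.000.
F_P/F_N = (L_P/L_N)/(d_P/d_N)² = 4.000 / (24.0)² = 0.006944.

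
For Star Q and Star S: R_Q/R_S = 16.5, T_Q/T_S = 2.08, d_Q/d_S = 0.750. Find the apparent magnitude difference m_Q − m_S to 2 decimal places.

-9.89

L_Q/L_S = (16.5)²(2.08)⁴ = 5096.
F_Q/F_S = (L_Q/L_S)/(d_Q/d_S)² = 5096/0.5625 = 9059.
m_Q − m_S = −2.5 log₁₀(9059) = -9.89.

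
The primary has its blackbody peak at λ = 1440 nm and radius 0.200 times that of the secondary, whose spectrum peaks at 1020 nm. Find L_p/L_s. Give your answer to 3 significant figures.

Wien's law gives T ∝ 1/λ_max, so T_p/T_s = λ_s/λ_p = 1020/1440 = 0.7083.
Then L ∝ R²T⁴ gives L_p/L_s = (0.200)² × (0.7083)⁴ = 0.04000 × 0.2517 = 0.01007.

0.0101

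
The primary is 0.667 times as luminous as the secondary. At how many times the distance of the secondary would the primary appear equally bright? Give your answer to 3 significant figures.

0.817

Equal flux requires L_p/d_p² = L_s/d_s², so d_p/d_s = √(L_p/L_s)
= √(0.667) = 0.8167.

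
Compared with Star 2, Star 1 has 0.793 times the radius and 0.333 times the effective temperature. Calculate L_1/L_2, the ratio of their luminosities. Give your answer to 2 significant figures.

0.0077

From the Stefan–Boltzmann law, L ∝ R²T⁴, so
L_1/L_2 = (R_1/R_2)² (T_1/T_2)⁴ = (0.793)² × (0.333)⁴ = 0.6288 × 0.01230 = 0.007733.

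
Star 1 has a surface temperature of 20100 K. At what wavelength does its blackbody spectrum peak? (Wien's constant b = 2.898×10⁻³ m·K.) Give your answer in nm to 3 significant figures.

144 nm

λ_max = b/T = 2.898×10⁻³ / 20100 = 1.44×10^-7 m = 144.2 nm.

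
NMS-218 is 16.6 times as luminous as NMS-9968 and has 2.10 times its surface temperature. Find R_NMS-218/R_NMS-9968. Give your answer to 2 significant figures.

0.92

L ∝ R²T⁴ gives R ∝ √L / T², so
R_NMS-218/R_NMS-9968 = √(16.6) / (2.10)² = 4.074 / 4.410 = 0.9239.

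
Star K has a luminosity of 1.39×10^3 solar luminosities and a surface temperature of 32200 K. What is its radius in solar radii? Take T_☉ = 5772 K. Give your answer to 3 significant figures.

R/R_☉ = √(L/L_☉) / (T/T_☉)² = √(1.39×10^3) / (5.579)²
       = 37.28 / 31.12 = 1.198.

1.20 solar radii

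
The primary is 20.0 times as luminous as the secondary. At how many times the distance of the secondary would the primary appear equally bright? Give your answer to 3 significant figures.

Equal flux requires L_p/d_p² = L_s/d_s², so d_p/d_s = √(L_p/L_s)
= √(20.0) = 4.472.

4.47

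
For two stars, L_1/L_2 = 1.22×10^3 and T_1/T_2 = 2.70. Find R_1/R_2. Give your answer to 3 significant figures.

4.79

L ∝ R²T⁴ gives R ∝ √L / T², so
R_1/R_2 = √(1.22×10^3) / (2.70)² = 34.93 / 7.290 = 4.791.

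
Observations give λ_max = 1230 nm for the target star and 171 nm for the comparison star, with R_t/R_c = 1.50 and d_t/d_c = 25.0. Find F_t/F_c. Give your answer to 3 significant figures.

Wien's law: T_t/T_c = λ_c/λ_t = 171/1230 = 0.1390.
L_t/L_c = (R_t/R_c)²(T_t/T_c)⁴ = (1.50)²(0.1390)⁴ = 8.405×10^-4.
F_t/F_c = (L_t/L_c)/(d_t/d_c)² = 8.405×10^-4/(25.0)² = 1.345×10^-6.

1.34×10^-6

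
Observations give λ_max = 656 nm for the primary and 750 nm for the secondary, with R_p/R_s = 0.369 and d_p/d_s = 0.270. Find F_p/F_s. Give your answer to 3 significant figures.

Wien's law: T_p/T_s = λ_s/λ_p = 750/656 = 1.143.
L_p/L_s = (R_p/R_s)²(T_p/T_s)⁴ = (0.369)²(1.143)⁴ = 0.2326.
F_p/F_s = (L_p/L_s)/(d_p/d_s)² = 0.2326/(0.270)² = 3.191.

3.19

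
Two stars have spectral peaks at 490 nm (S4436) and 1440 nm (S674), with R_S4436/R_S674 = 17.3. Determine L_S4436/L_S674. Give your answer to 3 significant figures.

2.23×10^4

Wien's law gives T ∝ 1/λ_max, so T_S4436/T_S674 = λ_S674/λ_S4436 = 1440/490 = 2.939.
Then L ∝ R²T⁴ gives L_S4436/L_S674 = (17.3)² × (2.939)⁴ = 299.3 × 74.59 = 2.232×10^4.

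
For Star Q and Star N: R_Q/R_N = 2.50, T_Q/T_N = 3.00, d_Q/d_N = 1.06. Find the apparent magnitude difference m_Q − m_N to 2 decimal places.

-6.63

L_Q/L_N = (2.50)²(3.00)⁴ = 506.2.
F_Q/F_N = (L_Q/L_N)/(d_Q/d_N)² = 506.2/1.124 = 450.6.
m_Q − m_N = −2.5 log₁₀(450.6) = -6.63.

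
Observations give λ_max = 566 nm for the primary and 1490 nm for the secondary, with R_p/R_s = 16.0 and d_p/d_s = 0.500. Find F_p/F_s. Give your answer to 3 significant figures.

4.92×10^4

Wien's law: T_p/T_s = λ_s/λ_p = 1490/566 = 2.633.
L_p/L_s = (R_p/R_s)²(T_p/T_s)⁴ = (16.0)²(2.633)⁴ = 1.229×10^4.
F_p/F_s = (L_p/L_s)/(d_p/d_s)² = 1.229×10^4/(0.500)² = 4.918×10^4.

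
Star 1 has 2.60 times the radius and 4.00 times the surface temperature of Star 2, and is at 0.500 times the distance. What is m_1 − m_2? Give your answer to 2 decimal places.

L_1/L_2 = (2.60)²(4.00)⁴ = 1731.
F_1/F_2 = (L_1/L_2)/(d_1/d_2)² = 1731/0.2500 = 6922.
m_1 − m_2 = −2.5 log₁₀(6922) = -9.60.

-9.60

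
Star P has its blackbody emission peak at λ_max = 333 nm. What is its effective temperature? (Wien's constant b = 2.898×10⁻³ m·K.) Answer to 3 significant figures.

T = b/λ_max = 2.898×10⁻³ / (333×10⁻⁹) = 8703 K.

8.70×10^3 K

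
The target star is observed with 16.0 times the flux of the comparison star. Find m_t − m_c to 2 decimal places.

m_t − m_c = −2.5 log₁₀(F_t/F_c) = −2.5 log₁₀(16.0) = −2.5 × (1.204) = -3.010.

-3.01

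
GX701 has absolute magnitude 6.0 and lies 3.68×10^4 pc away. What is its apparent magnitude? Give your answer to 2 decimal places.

m = M + 5 log₁₀(d/10 pc) = 6.0 + 5 log₁₀(3.68×10^4/10)
  = 6.0 + 5 × 3.566 = 6.0 + 17.83 = 23.83.

23.83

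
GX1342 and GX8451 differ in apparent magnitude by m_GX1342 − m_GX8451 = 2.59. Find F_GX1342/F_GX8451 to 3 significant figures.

F_GX1342/F_GX8451 = 10^(−(m_GX1342 − m_GX8451)/2.5) = 10^(-2.59/2.5) = 10^-1.036 = 0.09204.

0.0920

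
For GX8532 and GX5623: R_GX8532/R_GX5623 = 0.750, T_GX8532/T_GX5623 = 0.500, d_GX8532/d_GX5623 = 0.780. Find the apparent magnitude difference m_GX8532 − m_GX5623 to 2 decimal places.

3.10

L_GX8532/L_GX5623 = (0.750)²(0.500)⁴ = 0.03516.
F_GX8532/F_GX5623 = (L_GX8532/L_GX5623)/(d_GX8532/d_GX5623)² = 0.03516/0.6084 = 0.05778.
m_GX8532 − m_GX5623 = −2.5 log₁₀(0.05778) = 3.10.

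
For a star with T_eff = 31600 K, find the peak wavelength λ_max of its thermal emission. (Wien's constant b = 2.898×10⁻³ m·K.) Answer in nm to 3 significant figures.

λ_max = b/T = 2.898×10⁻³ / 31600 = 9.17×10^-8 m = 91.71 nm.

91.7 nm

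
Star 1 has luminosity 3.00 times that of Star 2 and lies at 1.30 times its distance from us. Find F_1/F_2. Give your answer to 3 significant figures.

1.78

F = L/(4πd²), so F_1/F_2 = (L_1/L_2) / (d_1/d_2)²
= 3.00 / (1.30)² = 3.00 / 1.690 = 1.775.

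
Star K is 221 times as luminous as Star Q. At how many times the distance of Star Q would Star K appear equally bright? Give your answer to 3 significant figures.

14.9

Equal flux requires L_K/d_K² = L_Q/d_Q², so d_K/d_Q = √(L_K/L_Q)
= √(221) = 14.87.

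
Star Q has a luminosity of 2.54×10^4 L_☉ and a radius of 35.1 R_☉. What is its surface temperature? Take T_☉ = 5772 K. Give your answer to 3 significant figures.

T/T_☉ = (L/L_☉)^(1/4) / (R/R_☉)^(1/2)
T = 5772 × (2.54×10^4)^(1/4) / √(35.1) = 5772 × 12.62 / 5.925 = 1.230×10^4 K.

1.23×10^4 K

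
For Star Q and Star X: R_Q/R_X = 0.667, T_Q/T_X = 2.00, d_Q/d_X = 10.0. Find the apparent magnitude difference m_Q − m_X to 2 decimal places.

L_Q/L_X = (0.667)²(2.00)⁴ = 7.118.
F_Q/F_X = (L_Q/L_X)/(d_Q/d_X)² = 7.118/100.0 = 0.07118.
m_Q − m_X = −2.5 log₁₀(0.07118) = 2.87.

2.87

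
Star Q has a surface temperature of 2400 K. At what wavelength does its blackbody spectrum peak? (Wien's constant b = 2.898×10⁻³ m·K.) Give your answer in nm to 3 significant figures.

1.21×10^3 nm

λ_max = b/T = 2.898×10⁻³ / 2400 = 1.21×10^-6 m = 1208 nm.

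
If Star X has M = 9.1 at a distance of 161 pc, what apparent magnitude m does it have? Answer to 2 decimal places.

15.13

m = M + 5 log₁₀(d/10 pc) = 9.1 + 5 log₁₀(161/10)
  = 9.1 + 5 × 1.207 = 9.1 + 6.03 = 15.13.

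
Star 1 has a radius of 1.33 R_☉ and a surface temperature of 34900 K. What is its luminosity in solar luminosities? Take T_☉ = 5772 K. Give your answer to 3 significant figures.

2.36×10^3 solar luminosities

L/L_☉ = (R/R_☉)² (T/T_☉)⁴ = (1.33)² × (34900/5772)⁴
       = 1.769 × (6.046)⁴ = 1.769 × 1337 = 2364.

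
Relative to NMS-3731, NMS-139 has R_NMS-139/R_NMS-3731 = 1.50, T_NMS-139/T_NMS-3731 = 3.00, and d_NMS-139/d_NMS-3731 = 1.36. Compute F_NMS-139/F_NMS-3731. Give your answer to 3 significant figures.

L_NMS-139/L_NMS-3731 = (R_NMS-139/R_NMS-3731)²(T_NMS-139/T_NMS-3731)⁴ = (1.50)² × (3.00)⁴ = 182.2.
F_NMS-139/F_NMS-3731 = (L_NMS-139/L_NMS-3731)/(d_NMS-139/d_NMS-3731)² = 182.2 / (1.36)² = 98.53.

98.5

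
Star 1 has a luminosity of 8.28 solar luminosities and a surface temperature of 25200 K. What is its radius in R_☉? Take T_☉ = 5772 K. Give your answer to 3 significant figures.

0.151 R_☉

R/R_☉ = √(L/L_☉) / (T/T_☉)² = √(8.28) / (4.366)²
       = 2.877 / 19.06 = 0.1510.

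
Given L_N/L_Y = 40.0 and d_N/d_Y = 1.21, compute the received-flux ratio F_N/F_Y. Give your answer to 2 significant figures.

27

F = L/(4πd²), so F_N/F_Y = (L_N/L_Y) / (d_N/d_Y)²
= 40.0 / (1.21)² = 40.0 / 1.464 = 27.32.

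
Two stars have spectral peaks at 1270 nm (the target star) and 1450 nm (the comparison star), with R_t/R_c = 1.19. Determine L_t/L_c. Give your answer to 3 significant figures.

Wien's law gives T ∝ 1/λ_max, so T_t/T_c = λ_c/λ_t = 1450/1270 = 1.142.
Then L ∝ R²T⁴ gives L_t/L_c = (1.19)² × (1.142)⁴ = 1.416 × 1.699 = 2.406.

2.41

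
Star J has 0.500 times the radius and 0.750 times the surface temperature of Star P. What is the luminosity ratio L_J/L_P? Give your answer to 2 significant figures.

0.079

From the Stefan–Boltzmann law, L ∝ R²T⁴, so
L_J/L_P = (R_J/R_P)² (T_J/T_P)⁴ = (0.500)² × (0.750)⁴ = 0.2500 × 0.3164 = 0.07910.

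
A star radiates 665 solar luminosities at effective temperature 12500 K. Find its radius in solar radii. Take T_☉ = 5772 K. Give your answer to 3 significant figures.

R/R_☉ = √(L/L_☉) / (T/T_☉)² = √(665) / (2.166)²
       = 25.79 / 4.690 = 5.498.

5.50 solar radii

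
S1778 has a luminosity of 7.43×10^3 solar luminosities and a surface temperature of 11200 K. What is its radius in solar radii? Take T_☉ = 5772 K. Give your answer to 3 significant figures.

22.9 solar radii

R/R_☉ = √(L/L_☉) / (T/T_☉)² = √(7.43×10^3) / (1.940)²
       = 86.20 / 3.765 = 22.89.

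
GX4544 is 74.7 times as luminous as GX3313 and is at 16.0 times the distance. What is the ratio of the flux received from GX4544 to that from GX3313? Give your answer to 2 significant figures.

0.29

F = L/(4πd²), so F_GX4544/F_GX3313 = (L_GX4544/L_GX3313) / (d_GX4544/d_GX3313)²
= 74.7 / (16.0)² = 74.7 / 256.0 = 0.2918.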